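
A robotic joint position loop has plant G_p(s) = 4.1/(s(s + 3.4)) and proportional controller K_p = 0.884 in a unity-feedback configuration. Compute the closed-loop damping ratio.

ζ = 0.893

With unity feedback the closed-loop characteristic equation is s² + 3.4s + 0.884·4.1 = s² + 3.4s + 3.624 = 0.
Matching s² + 2ζω_n s + ω_n²: ω_n = √3.624 = 1.904 rad/s and 2ζω_n = 3.4, so ζ = 3.4/(2·1.904) = 0.893.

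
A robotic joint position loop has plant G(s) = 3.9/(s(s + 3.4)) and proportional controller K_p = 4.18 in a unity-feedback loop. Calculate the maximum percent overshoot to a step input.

23.3%

From 1 + K_pG(s) = 0: s² + 3.4s + 16.3 = 0 ⇒ ω_n = 4.038, ζ = 0.421.
%OS = 100·exp(−πζ/√(1−ζ²)) = 100·exp(−π·0.421/√0.8227) = 23.3%.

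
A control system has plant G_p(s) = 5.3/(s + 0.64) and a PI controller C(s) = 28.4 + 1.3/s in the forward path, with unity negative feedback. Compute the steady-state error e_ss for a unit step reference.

The open loop C(s)G_p(s) has a pole at the origin (type 1), so the static position error constant is infinite and e_ss = 1/(1+∞) = 0.

0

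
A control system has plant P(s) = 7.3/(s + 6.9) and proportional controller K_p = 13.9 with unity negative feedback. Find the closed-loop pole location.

s = -108.4

Closed-loop transfer function: T(s) = K_p·P(s)/(1 + K_p·P(s)) = 101.5/(s + 6.9 + 101.5) = 101.5/(s + 108.4).
The closed-loop pole is at s = −108.4.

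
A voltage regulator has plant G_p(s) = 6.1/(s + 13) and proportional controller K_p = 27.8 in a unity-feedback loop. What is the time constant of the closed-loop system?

Closed-loop transfer function: T(s) = K_p·G_p(s)/(1 + K_p·G_p(s)) = 169.6/(s + 13 + 169.6) = 169.6/(s + 182.6).
Time constant τ = 1/182.6 = 0.00548 s.

τ = 0.00548 s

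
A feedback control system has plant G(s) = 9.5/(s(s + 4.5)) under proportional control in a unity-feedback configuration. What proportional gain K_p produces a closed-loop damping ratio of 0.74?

Closed-loop characteristic equation: s² + 4.5s + K_p·9.5 = 0.
So ω_n = √(9.5K_p) and 2ζω_n = 4.5, giving ζ = 4.5/(2√(9.5K_p)).
Setting ζ = 0.74: √(9.5K_p) = 4.5/(2·0.74) = 3.041, so K_p = 9.245/9.5 = 0.973.

K_p = 0.973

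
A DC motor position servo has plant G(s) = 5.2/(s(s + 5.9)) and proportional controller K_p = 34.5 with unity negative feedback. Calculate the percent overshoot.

From 1 + K_pG(s) = 0: s² + 5.9s + 179.4 = 0 ⇒ ω_n = 13.39, ζ = 0.2202.
%OS = 100·exp(−πζ/√(1−ζ²)) = 100·exp(−π·0.2202/√0.9515) = 49.2%.

49.2%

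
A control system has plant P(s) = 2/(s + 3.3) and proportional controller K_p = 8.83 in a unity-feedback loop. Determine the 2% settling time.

T_s ≈ 0.191 s

Closed-loop transfer function: T(s) = K_p·P(s)/(1 + K_p·P(s)) = 17.66/(s + 3.3 + 17.66) = 17.66/(s + 20.96).
Time constant τ = 1/20.96 = 0.04771 s, so the 2% settling time is about 4τ = 0.191 s.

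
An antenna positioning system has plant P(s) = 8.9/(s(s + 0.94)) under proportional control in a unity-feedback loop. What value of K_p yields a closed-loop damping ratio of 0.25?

Closed-loop characteristic equation: s² + 0.94s + K_p·8.9 = 0.
So ω_n = √(8.9K_p) and 2ζω_n = 0.94, giving ζ = 0.94/(2√(8.9K_p)).
Setting ζ = 0.25: √(8.9K_p) = 0.94/(2·0.25) = 1.88, so K_p = 3.534/8.9 = 0.397.

K_p = 0.397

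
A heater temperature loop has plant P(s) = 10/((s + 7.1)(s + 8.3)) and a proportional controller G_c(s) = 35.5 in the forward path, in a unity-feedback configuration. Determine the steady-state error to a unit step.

The loop is type 0. Static position error constant K_pos = G_c(0)·P(0) = 35.5·0.1697 = 6.024.
Steady-state error to a unit step: e_ss = 1/(1+K_pos) = 1/7.024 = 0.142.

0.142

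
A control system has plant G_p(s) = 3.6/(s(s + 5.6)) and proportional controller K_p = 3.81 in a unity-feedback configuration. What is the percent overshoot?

2.65%

From 1 + K_pG_p(s) = 0: s² + 5.6s + 13.72 = 0 ⇒ ω_n = 3.704, ζ = 0.756.
%OS = 100·exp(−πζ/√(1−ζ²)) = 100·exp(−π·0.756/√0.4284) = 2.65%.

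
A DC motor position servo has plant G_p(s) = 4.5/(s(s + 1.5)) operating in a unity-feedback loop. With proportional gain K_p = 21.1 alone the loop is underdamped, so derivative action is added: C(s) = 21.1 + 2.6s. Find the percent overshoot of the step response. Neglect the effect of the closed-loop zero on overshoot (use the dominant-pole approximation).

Forward path: (21.1 + 2.6s)·4.5/(s(s+1.5)). The closed-loop characteristic equation is s² + (1.5 + 4.5·2.6)s + 4.5·21.1 = 0.
That is s² + 13.2s + 94.95 = 0, so ω_n = 9.744 rad/s and ζ = 13.2/(2·9.744) = 0.6773.
%OS = 100·exp(−πζ/√(1−ζ²)) = 5.54%.

5.54%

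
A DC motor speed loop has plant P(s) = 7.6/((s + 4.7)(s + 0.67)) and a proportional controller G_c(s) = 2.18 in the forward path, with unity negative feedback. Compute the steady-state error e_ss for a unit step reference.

0.16

The loop is type 0. Static position error constant K_pos = G_c(0)·P(0) = 2.18·2.413 = 5.261.
Steady-state error to a unit step: e_ss = 1/(1+K_pos) = 1/6.261 = 0.16.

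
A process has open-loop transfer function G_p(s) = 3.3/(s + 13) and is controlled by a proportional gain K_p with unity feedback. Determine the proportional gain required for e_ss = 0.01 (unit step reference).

For a type-0 loop with proportional control, e_ss = 1/(1 + K_p·G_p(0)).
G_p(0) = 0.2538. Require 1/(1 + K_p·0.2538) = 0.01, so 1 + 0.2538·K_p = 100.
K_p = (100 − 1)/0.2538 = 390.

K_p = 390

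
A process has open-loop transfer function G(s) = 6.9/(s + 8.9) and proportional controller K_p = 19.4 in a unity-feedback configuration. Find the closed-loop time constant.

τ = 0.007 s

Closed-loop transfer function: T(s) = K_p·G(s)/(1 + K_p·G(s)) = 133.9/(s + 8.9 + 133.9) = 133.9/(s + 142.8).
Time constant τ = 1/142.8 = 0.007 s.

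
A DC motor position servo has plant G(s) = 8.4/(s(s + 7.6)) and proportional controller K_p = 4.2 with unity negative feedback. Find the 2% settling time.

From 1 + K_pG(s) = 0: s² + 7.6s + 35.28 = 0 ⇒ ω_n = 5.94, ζ = 0.6398.
2% settling time T_s ≈ 4/(ζω_n) = 4/3.8 = 1.05 s.

T_s ≈ 1.05 s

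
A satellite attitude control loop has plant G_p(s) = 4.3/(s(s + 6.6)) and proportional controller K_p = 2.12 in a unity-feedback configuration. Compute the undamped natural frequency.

ω_n = 3.02 rad/s

With unity feedback the closed-loop characteristic equation is s² + 6.6s + 2.12·4.3 = s² + 6.6s + 9.116 = 0.
Matching s² + 2ζω_n s + ω_n²: ω_n = √9.116 = 3.019 rad/s and 2ζω_n = 6.6, so ζ = 6.6/(2·3.019) = 1.09.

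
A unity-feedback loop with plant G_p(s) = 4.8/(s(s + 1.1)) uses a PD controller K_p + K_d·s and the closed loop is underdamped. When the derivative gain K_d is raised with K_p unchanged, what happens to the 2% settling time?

decrease

Characteristic equation s² + (1.1 + 4.8K_d)s + 4.8K_p = 0: raising K_d increases ζω_n = (1.1+4.8K_d)/2 while the loop stays underdamped, so T_s ≈ 4/(ζω_n) decreases.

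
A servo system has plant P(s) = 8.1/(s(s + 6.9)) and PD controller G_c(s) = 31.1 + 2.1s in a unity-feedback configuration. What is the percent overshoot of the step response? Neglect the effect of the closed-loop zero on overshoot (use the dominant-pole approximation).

2.74%

Forward path: (31.1 + 2.1s)·8.1/(s(s+6.9)). The closed-loop characteristic equation is s² + (6.9 + 8.1·2.1)s + 8.1·31.1 = 0.
That is s² + 23.91s + 251.9 = 0, so ω_n = 15.87 rad/s and ζ = 23.91/(2·15.87) = 0.7532.
%OS = 100·exp(−πζ/√(1−ζ²)) = 2.74%.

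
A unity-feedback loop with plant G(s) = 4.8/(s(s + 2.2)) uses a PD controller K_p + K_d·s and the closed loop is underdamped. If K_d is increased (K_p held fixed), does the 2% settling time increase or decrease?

decrease

Characteristic equation s² + (2.2 + 4.8K_d)s + 4.8K_p = 0: raising K_d increases ζω_n = (2.2+4.8K_d)/2 while the loop stays underdamped, so T_s ≈ 4/(ζω_n) decreases.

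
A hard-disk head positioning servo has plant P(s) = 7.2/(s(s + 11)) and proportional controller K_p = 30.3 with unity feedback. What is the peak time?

Closed-loop characteristic equation: s² + 11s + 218.2 = 0, so ω_n = 14.77 rad/s and ζ = 11/(2·14.77) = 0.3724.
Damped frequency ω_d = ω_n√(1−ζ²) = 13.71 rad/s, so peak time T_p = π/ω_d = 0.229 s.

T_p = 0.229 s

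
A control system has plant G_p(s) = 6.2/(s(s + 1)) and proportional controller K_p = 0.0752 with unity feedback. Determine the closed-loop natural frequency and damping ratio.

The closed-loop denominator is s(s+1) + 0.0752·6.2 = s² + 1s + 0.4662.
So ω_n² = 0.4662 ⇒ ω_n = 0.6828 rad/s, and ζ = 1/(2ω_n) = 0.732.

ω_n = 0.683 rad/s, ζ = 0.732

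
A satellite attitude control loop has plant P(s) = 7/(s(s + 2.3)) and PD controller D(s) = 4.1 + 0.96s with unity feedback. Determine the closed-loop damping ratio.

ζ = 0.842

Forward path: (4.1 + 0.96s)·7/(s(s+2.3)). The closed-loop characteristic equation is s² + (2.3 + 7·0.96)s + 7·4.1 = 0.
That is s² + 9.02s + 28.7 = 0, so ω_n = 5.357 rad/s and ζ = 9.02/(2·5.357) = 0.8419.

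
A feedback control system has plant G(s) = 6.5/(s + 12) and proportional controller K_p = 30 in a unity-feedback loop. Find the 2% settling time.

Closed-loop transfer function: T(s) = K_p·G(s)/(1 + K_p·G(s)) = 195/(s + 12 + 195) = 195/(s + 207).
Time constant τ = 1/207 = 0.004831 s, so the 2% settling time is about 4τ = 0.0193 s.

T_s ≈ 0.0193 s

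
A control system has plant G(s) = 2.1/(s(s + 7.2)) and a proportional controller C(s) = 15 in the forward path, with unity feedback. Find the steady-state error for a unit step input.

0

The open loop C(s)G(s) has a pole at the origin (type 1), so the static position error constant is infinite and e_ss = 1/(1+∞) = 0.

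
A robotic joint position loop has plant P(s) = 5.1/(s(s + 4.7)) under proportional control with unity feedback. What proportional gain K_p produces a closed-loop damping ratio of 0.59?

K_p = 3.11

Closed-loop characteristic equation: s² + 4.7s + K_p·5.1 = 0.
So ω_n = √(5.1K_p) and 2ζω_n = 4.7, giving ζ = 4.7/(2√(5.1K_p)).
Setting ζ = 0.59: √(5.1K_p) = 4.7/(2·0.59) = 3.983, so K_p = 15.86/5.1 = 3.11.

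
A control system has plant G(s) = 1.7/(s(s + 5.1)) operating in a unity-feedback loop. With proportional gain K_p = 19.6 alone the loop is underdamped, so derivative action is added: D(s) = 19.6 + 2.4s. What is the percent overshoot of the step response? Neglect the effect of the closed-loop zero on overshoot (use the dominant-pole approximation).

1.63%

Forward path: (19.6 + 2.4s)·1.7/(s(s+5.1)). The closed-loop characteristic equation is s² + (5.1 + 1.7·2.4)s + 1.7·19.6 = 0.
That is s² + 9.18s + 33.32 = 0, so ω_n = 5.772 rad/s and ζ = 9.18/(2·5.772) = 0.7952.
%OS = 100·exp(−πζ/√(1−ζ²)) = 1.63%.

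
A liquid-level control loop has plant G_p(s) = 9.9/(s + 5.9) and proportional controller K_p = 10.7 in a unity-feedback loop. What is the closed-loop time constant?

Closed-loop transfer function: T(s) = K_p·G_p(s)/(1 + K_p·G_p(s)) = 105.9/(s + 5.9 + 105.9) = 105.9/(s + 111.8).
Time constant τ = 1/111.8 = 0.00894 s.

τ = 0.00894 s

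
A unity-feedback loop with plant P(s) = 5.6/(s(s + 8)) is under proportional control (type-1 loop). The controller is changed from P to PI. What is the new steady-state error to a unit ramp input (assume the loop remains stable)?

0

The integrator raises the loop to type 2, so K_v → ∞ and e_ss to a ramp is zero.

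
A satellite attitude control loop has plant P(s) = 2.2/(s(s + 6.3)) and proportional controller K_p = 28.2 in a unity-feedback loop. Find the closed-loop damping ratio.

ζ = 0.4

1 + K_p·P(s) = 0 gives s² + 6.3s + 62.04 = 0.
Matching s² + 2ζω_n s + ω_n²: ω_n = √62.04 = 7.877 rad/s and 2ζω_n = 6.3, so ζ = 6.3/(2·7.877) = 0.4.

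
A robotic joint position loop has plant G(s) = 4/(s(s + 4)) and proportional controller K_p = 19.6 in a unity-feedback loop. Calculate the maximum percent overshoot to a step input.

From 1 + K_pG(s) = 0: s² + 4s + 78.4 = 0 ⇒ ω_n = 8.854, ζ = 0.2259.
%OS = 100·exp(−πζ/√(1−ζ²)) = 100·exp(−π·0.2259/√0.949) = 48.3%.

48.3%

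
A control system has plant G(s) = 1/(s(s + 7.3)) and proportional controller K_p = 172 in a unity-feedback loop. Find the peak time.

Closed-loop characteristic equation: s² + 7.3s + 172 = 0, so ω_n = 13.11 rad/s and ζ = 7.3/(2·13.11) = 0.2783.
Damped frequency ω_d = ω_n√(1−ζ²) = 12.6 rad/s, so peak time T_p = π/ω_d = 0.249 s.

T_p = 0.249 s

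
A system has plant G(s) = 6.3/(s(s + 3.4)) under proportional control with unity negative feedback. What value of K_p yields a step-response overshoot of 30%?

K_p = 3.58

From %OS = 100·exp(−πζ/√(1−ζ²)) = 30%, ζ = −ln(0.3)/√(π²+ln²(0.3)) = 0.3579.
Characteristic equation s² + 3.4s + 6.3K_p = 0 gives ζ = 3.4/(2√(6.3K_p)).
Setting ζ = 0.3579: √(6.3K_p) = 3.4/(2·0.3579) = 4.75, so K_p = 22.57/6.3 = 3.58.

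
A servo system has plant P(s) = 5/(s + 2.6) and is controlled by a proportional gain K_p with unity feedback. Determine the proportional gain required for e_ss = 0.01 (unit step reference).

The loop is type 0, so e_ss(step) = 1/(1 + K_pos) with K_pos = K_p·P(0).
P(0) = 1.923. Require 1/(1 + K_p·1.923) = 0.01, so 1 + 1.923·K_p = 100.
K_p = (100 − 1)/1.923 = 51.5.

K_p = 51.5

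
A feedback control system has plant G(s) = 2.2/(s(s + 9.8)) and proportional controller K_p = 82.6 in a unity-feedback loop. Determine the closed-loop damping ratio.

ζ = 0.363

With unity feedback the closed-loop characteristic equation is s² + 9.8s + 82.6·2.2 = s² + 9.8s + 181.7 = 0.
So ω_n² = 181.7 ⇒ ω_n = 13.48 rad/s, and ζ = 9.8/(2ω_n) = 0.363.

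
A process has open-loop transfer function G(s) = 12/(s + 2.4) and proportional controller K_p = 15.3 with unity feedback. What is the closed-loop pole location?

s = -186

Closed-loop transfer function: T(s) = K_p·G(s)/(1 + K_p·G(s)) = 183.6/(s + 2.4 + 183.6) = 183.6/(s + 186).
The closed-loop pole is at s = −186.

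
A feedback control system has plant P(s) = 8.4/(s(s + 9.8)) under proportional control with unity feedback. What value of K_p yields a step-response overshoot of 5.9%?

K_p = 6.38

From %OS = 100·exp(−πζ/√(1−ζ²)) = 5.9%, ζ = −ln(0.059)/√(π²+ln²(0.059)) = 0.6693.
Characteristic equation s² + 9.8s + 8.4K_p = 0 gives ζ = 9.8/(2√(8.4K_p)).
Setting ζ = 0.6693: √(8.4K_p) = 9.8/(2·0.6693) = 7.321, so K_p = 53.59/8.4 = 6.38.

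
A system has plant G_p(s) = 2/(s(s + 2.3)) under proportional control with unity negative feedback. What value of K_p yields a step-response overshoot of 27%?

K_p = 4.47

From %OS = 100·exp(−πζ/√(1−ζ²)) = 27%, ζ = −ln(0.27)/√(π²+ln²(0.27)) = 0.3847.
Characteristic equation s² + 2.3s + 2K_p = 0 gives ζ = 2.3/(2√(2K_p)).
Setting ζ = 0.3847: √(2K_p) = 2.3/(2·0.3847) = 2.989, so K_p = 8.936/2 = 4.47.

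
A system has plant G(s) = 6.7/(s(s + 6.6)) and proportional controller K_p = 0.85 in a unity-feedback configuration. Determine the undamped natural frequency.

1 + K_p·G(s) = 0 gives s² + 6.6s + 5.695 = 0.
Matching s² + 2ζω_n s + ω_n²: ω_n = √5.695 = 2.386 rad/s and 2ζω_n = 6.6, so ζ = 6.6/(2·2.386) = 1.38.

ω_n = 2.39 rad/s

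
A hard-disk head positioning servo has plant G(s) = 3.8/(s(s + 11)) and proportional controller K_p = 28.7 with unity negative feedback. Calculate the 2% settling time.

T_s ≈ 0.727 s

The closed-loop denominator s² + 11s + 109.1 gives ω_n = √109.1 = 10.44 and ζ = 11/(2ω_n) = 0.5267.
2% settling time T_s ≈ 4/(ζω_n) = 4/5.5 = 0.727 s.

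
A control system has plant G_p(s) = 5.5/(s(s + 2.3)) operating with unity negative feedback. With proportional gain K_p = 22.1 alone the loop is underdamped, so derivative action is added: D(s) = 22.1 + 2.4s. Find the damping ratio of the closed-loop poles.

Forward path: (22.1 + 2.4s)·5.5/(s(s+2.3)). The closed-loop characteristic equation is s² + (2.3 + 5.5·2.4)s + 5.5·22.1 = 0.
That is s² + 15.5s + 121.6 = 0, so ω_n = 11.02 rad/s and ζ = 15.5/(2·11.02) = 0.7029.

ζ = 0.703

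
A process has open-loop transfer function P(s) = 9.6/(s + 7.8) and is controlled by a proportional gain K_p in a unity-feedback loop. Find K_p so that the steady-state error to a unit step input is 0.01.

The loop is type 0, so e_ss(step) = 1/(1 + K_pos) with K_pos = K_p·P(0).
P(0) = 1.231. Require 1/(1 + K_p·1.231) = 0.01, so 1 + 1.231·K_p = 100.
K_p = (100 − 1)/1.231 = 80.4.

K_p = 80.4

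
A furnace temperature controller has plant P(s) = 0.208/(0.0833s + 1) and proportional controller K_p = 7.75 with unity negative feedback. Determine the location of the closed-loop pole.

s = -31.36

Closed loop: T(s) = K_p·P/(1+K_p·P) = 1.612/(0.0833s + 1 + 1.612), with pole at s = −(1 + 1.612)/0.0833 = −31.36.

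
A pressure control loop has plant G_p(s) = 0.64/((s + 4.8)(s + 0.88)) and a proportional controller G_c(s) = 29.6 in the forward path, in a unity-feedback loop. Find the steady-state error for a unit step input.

0.182

The loop is type 0. Static position error constant K_pos = G_c(0)·G_p(0) = 29.6·0.1515 = 4.485.
Steady-state error to a unit step: e_ss = 1/(1+K_pos) = 1/5.485 = 0.182.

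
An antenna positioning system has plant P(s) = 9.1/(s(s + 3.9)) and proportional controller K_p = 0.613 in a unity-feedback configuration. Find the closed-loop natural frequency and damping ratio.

The closed-loop denominator is s(s+3.9) + 0.613·9.1 = s² + 3.9s + 5.578.
So ω_n² = 5.578 ⇒ ω_n = 2.362 rad/s, and ζ = 3.9/(2ω_n) = 0.826.

ω_n = 2.36 rad/s, ζ = 0.826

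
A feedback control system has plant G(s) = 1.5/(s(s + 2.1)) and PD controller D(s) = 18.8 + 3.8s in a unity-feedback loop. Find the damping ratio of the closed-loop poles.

Forward path: (18.8 + 3.8s)·1.5/(s(s+2.1)). The closed-loop characteristic equation is s² + (2.1 + 1.5·3.8)s + 1.5·18.8 = 0.
That is s² + 7.8s + 28.2 = 0, so ω_n = 5.31 rad/s and ζ = 7.8/(2·5.31) = 0.7344.

ζ = 0.734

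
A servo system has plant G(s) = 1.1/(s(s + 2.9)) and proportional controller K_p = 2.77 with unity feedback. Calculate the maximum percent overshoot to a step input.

From 1 + K_pG(s) = 0: s² + 2.9s + 3.047 = 0 ⇒ ω_n = 1.746, ζ = 0.8307.
%OS = 100·exp(−πζ/√(1−ζ²)) = 100·exp(−π·0.8307/√0.31) = 0.921%.

0.921%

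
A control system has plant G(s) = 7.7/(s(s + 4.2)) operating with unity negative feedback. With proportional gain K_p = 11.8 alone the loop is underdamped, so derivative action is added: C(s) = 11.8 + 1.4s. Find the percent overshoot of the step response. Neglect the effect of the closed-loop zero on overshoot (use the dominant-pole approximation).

Forward path: (11.8 + 1.4s)·7.7/(s(s+4.2)). The closed-loop characteristic equation is s² + (4.2 + 7.7·1.4)s + 7.7·11.8 = 0.
That is s² + 14.98s + 90.86 = 0, so ω_n = 9.532 rad/s and ζ = 14.98/(2·9.532) = 0.7858.
%OS = 100·exp(−πζ/√(1−ζ²)) = 1.85%.

1.85%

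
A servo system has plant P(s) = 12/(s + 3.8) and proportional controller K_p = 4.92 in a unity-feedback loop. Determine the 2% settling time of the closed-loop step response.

Closed-loop transfer function: T(s) = K_p·P(s)/(1 + K_p·P(s)) = 59.04/(s + 3.8 + 59.04) = 59.04/(s + 62.84).
Time constant τ = 1/62.84 = 0.01591 s, so the 2% settling time is about 4τ = 0.0637 s.

T_s ≈ 0.0637 s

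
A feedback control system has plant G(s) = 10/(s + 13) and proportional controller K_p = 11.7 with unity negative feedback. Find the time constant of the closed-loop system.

τ = 0.00769 s

Closed-loop transfer function: T(s) = K_p·G(s)/(1 + K_p·G(s)) = 117/(s + 13 + 117) = 117/(s + 130).
Time constant τ = 1/130 = 0.00769 s.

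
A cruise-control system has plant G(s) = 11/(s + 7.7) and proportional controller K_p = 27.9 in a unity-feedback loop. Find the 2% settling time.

Closed-loop transfer function: T(s) = K_p·G(s)/(1 + K_p·G(s)) = 306.9/(s + 7.7 + 306.9) = 306.9/(s + 314.6).
Time constant τ = 1/314.6 = 0.003179 s, so the 2% settling time is about 4τ = 0.0127 s.

T_s ≈ 0.0127 s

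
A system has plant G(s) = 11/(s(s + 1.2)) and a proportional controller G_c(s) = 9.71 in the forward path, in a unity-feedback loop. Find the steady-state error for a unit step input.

The open loop G_c(s)G(s) has a pole at the origin (type 1), so the static position error constant is infinite and e_ss = 1/(1+∞) = 0.

0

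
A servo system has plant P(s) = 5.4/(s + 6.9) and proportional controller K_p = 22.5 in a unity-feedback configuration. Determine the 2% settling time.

T_s ≈ 0.0312 s

Closed-loop transfer function: T(s) = K_p·P(s)/(1 + K_p·P(s)) = 121.5/(s + 6.9 + 121.5) = 121.5/(s + 128.4).
Time constant τ = 1/128.4 = 0.007788 s, so the 2% settling time is about 4τ = 0.0312 s.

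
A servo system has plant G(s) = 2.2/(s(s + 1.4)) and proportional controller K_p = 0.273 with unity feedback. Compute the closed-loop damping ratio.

ζ = 0.903

The closed-loop denominator is s(s+1.4) + 0.273·2.2 = s² + 1.4s + 0.6006.
Matching s² + 2ζω_n s + ω_n²: ω_n = √0.6006 = 0.775 rad/s and 2ζω_n = 1.4, so ζ = 1.4/(2·0.775) = 0.903.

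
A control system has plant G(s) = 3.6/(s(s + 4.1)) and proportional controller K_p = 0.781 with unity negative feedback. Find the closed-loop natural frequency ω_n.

1 + K_p·G(s) = 0 gives s² + 4.1s + 2.812 = 0.
So ω_n² = 2.812 ⇒ ω_n = 1.677 rad/s, and ζ = 4.1/(2ω_n) = 1.22.

ω_n = 1.68 rad/s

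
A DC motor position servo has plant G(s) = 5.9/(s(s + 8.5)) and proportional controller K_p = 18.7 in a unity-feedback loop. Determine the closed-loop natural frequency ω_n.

1 + K_p·G(s) = 0 gives s² + 8.5s + 110.3 = 0.
So ω_n² = 110.3 ⇒ ω_n = 10.5 rad/s, and ζ = 8.5/(2ω_n) = 0.405.

ω_n = 10.5 rad/s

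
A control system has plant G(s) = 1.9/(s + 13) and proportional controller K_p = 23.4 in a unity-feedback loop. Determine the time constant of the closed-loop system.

Closed-loop transfer function: T(s) = K_p·G(s)/(1 + K_p·G(s)) = 44.46/(s + 13 + 44.46) = 44.46/(s + 57.46).
Time constant τ = 1/57.46 = 0.0174 s.

τ = 0.0174 s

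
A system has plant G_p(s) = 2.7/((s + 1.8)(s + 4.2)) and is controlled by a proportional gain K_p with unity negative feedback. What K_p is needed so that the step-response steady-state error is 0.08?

For a type-0 loop with proportional control, e_ss = 1/(1 + K_p·G_p(0)).
G_p(0) = 0.3571. Require 1/(1 + K_p·0.3571) = 0.08, so 1 + 0.3571·K_p = 12.5.
K_p = (12.5 − 1)/0.3571 = 32.2.

K_p = 32.2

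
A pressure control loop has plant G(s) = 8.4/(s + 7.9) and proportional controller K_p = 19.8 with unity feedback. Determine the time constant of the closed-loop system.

Closed-loop transfer function: T(s) = K_p·G(s)/(1 + K_p·G(s)) = 166.3/(s + 7.9 + 166.3) = 166.3/(s + 174.2).
Time constant τ = 1/174.2 = 0.00574 s.

τ = 0.00574 s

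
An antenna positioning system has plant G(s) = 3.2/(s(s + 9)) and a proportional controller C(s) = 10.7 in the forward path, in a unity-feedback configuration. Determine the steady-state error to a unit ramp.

0.263

The loop has one pole at the origin (type 1). Velocity error constant K_v = lim_{s→0} s·C(s)G(s) = 10.7·3.2/9 = 3.804.
Steady-state error to a unit ramp: e_ss = 1/K_v = 0.263.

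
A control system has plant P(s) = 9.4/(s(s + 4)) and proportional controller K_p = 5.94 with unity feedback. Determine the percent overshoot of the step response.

The closed-loop denominator s² + 4s + 55.84 gives ω_n = √55.84 = 7.472 and ζ = 4/(2ω_n) = 0.2677.
%OS = 100·exp(−πζ/√(1−ζ²)) = 100·exp(−π·0.2677/√0.9284) = 41.8%.

41.8%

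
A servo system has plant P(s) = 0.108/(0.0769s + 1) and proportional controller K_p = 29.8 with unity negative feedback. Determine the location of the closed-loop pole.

Closed loop: T(s) = K_p·P/(1+K_p·P) = 3.218/(0.0769s + 1 + 3.218), with pole at s = −(1 + 3.218)/0.0769 = −54.86.

s = -54.86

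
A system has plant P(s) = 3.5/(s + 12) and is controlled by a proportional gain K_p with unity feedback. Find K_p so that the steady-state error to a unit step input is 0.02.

Steady-state error for a unit step on this type-0 loop is 1/(1 + K_p·P(0)).
P(0) = 0.2917. Require 1/(1 + K_p·0.2917) = 0.02, so 1 + 0.2917·K_p = 50.
K_p = (50 − 1)/0.2917 = 168.

K_p = 168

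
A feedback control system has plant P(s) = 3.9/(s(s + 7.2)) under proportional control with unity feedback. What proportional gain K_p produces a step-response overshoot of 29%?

K_p = 24.7

From %OS = 100·exp(−πζ/√(1−ζ²)) = 29%, ζ = −ln(0.29)/√(π²+ln²(0.29)) = 0.3666.
Characteristic equation s² + 7.2s + 3.9K_p = 0 gives ζ = 7.2/(2√(3.9K_p)).
Setting ζ = 0.3666: √(3.9K_p) = 7.2/(2·0.3666) = 9.82, so K_p = 96.43/3.9 = 24.7.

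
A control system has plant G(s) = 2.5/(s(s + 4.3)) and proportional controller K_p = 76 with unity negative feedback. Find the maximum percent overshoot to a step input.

Closed-loop characteristic equation: s² + 4.3s + 190 = 0, so ω_n = 13.78 rad/s and ζ = 4.3/(2·13.78) = 0.156.
%OS = 100·exp(−πζ/√(1−ζ²)) = 100·exp(−π·0.156/√0.9757) = 60.9%.

60.9%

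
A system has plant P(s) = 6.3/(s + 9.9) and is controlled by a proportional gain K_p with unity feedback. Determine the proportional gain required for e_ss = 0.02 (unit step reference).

For a type-0 loop with proportional control, e_ss = 1/(1 + K_p·P(0)).
P(0) = 0.6364. Require 1/(1 + K_p·0.6364) = 0.02, so 1 + 0.6364·K_p = 50.
K_p = (50 − 1)/0.6364 = 77.

K_p = 77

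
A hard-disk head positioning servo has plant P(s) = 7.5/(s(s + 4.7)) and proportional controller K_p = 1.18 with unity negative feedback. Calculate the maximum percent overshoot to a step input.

From 1 + K_pP(s) = 0: s² + 4.7s + 8.85 = 0 ⇒ ω_n = 2.975, ζ = 0.7899.
%OS = 100·exp(−πζ/√(1−ζ²)) = 100·exp(−π·0.7899/√0.376) = 1.75%.

1.75%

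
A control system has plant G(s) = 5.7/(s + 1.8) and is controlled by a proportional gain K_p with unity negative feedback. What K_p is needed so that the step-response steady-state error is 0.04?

K_p = 7.58

Steady-state error for a unit step on this type-0 loop is 1/(1 + K_p·G(0)).
G(0) = 3.167. Require 1/(1 + K_p·3.167) = 0.04, so 1 + 3.167·K_p = 25.
K_p = (25 − 1)/3.167 = 7.58.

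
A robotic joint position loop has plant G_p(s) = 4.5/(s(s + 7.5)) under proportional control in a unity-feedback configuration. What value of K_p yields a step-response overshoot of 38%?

From %OS = 100·exp(−πζ/√(1−ζ²)) = 38%, ζ = −ln(0.38)/√(π²+ln²(0.38)) = 0.2943.
Characteristic equation s² + 7.5s + 4.5K_p = 0 gives ζ = 7.5/(2√(4.5K_p)).
Setting ζ = 0.2943: √(4.5K_p) = 7.5/(2·0.2943) = 12.74, so K_p = 162.3/4.5 = 36.1.

K_p = 36.1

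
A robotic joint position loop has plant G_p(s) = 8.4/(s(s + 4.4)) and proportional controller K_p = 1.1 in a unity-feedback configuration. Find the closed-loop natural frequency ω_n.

ω_n = 3.04 rad/s

With unity feedback the closed-loop characteristic equation is s² + 4.4s + 1.1·8.4 = s² + 4.4s + 9.24 = 0.
Matching s² + 2ζω_n s + ω_n²: ω_n = √9.24 = 3.04 rad/s and 2ζω_n = 4.4, so ζ = 4.4/(2·3.04) = 0.724.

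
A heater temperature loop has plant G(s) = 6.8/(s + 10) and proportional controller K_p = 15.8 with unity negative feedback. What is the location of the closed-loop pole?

Closed-loop transfer function: T(s) = K_p·G(s)/(1 + K_p·G(s)) = 107.4/(s + 10 + 107.4) = 107.4/(s + 117.4).
The closed-loop pole is at s = −117.4.

s = -117.4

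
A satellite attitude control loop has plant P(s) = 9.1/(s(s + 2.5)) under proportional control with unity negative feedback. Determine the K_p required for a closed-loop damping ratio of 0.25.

Closed-loop characteristic equation: s² + 2.5s + K_p·9.1 = 0.
So ω_n = √(9.1K_p) and 2ζω_n = 2.5, giving ζ = 2.5/(2√(9.1K_p)).
Setting ζ = 0.25: √(9.1K_p) = 2.5/(2·0.25) = 5, so K_p = 25/9.1 = 2.75.

K_p = 2.75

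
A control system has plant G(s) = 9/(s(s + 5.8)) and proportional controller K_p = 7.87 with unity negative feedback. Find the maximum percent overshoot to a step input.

From 1 + K_pG(s) = 0: s² + 5.8s + 70.83 = 0 ⇒ ω_n = 8.416, ζ = 0.3446.
%OS = 100·exp(−πζ/√(1−ζ²)) = 100·exp(−π·0.3446/√0.8813) = 31.6%.

31.6%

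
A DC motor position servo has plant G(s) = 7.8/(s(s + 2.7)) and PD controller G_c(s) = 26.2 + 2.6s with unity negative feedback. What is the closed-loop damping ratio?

ζ = 0.804

Forward path: (26.2 + 2.6s)·7.8/(s(s+2.7)). The closed-loop characteristic equation is s² + (2.7 + 7.8·2.6)s + 7.8·26.2 = 0.
That is s² + 22.98s + 204.4 = 0, so ω_n = 14.3 rad/s and ζ = 22.98/(2·14.3) = 0.8038.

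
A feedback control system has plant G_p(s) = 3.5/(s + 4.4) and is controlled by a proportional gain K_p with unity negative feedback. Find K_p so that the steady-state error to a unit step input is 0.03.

K_p = 40.6

The loop is type 0, so e_ss(step) = 1/(1 + K_pos) with K_pos = K_p·G_p(0).
G_p(0) = 0.7955. Require 1/(1 + K_p·0.7955) = 0.03, so 1 + 0.7955·K_p = 33.33.
K_p = (33.33 − 1)/0.7955 = 40.6.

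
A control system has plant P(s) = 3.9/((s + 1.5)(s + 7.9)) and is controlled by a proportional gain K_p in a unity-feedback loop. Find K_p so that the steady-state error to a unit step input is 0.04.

K_p = 72.9

Steady-state error for a unit step on this type-0 loop is 1/(1 + K_p·P(0)).
P(0) = 0.3291. Require 1/(1 + K_p·0.3291) = 0.04, so 1 + 0.3291·K_p = 25.
K_p = (25 − 1)/0.3291 = 72.9.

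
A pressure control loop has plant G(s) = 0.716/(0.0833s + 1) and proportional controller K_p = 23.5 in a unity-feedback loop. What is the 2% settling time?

T_s ≈ 0.0187 s

Closed loop: T(s) = K_p·G/(1+K_p·G) = 16.83/(0.0833s + 1 + 16.83), with pole at s = −(1 + 16.83)/0.0833 = −214.
τ = 1/214 = 0.004673 s, so 2% settling time ≈ 4τ = 0.0187 s.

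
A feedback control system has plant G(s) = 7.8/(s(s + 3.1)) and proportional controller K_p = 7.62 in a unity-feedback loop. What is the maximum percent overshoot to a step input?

52.5%

The closed-loop denominator s² + 3.1s + 59.44 gives ω_n = √59.44 = 7.709 and ζ = 3.1/(2ω_n) = 0.2011.
%OS = 100·exp(−πζ/√(1−ζ²)) = 100·exp(−π·0.2011/√0.9596) = 52.5%.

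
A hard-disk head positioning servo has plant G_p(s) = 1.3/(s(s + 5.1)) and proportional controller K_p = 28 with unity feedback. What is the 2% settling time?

The closed-loop denominator s² + 5.1s + 36.4 gives ω_n = √36.4 = 6.033 and ζ = 5.1/(2ω_n) = 0.4227.
2% settling time T_s ≈ 4/(ζω_n) = 4/2.55 = 1.57 s.

T_s ≈ 1.57 s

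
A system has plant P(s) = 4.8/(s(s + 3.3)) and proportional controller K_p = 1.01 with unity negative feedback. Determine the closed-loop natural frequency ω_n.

ω_n = 2.2 rad/s

1 + K_p·P(s) = 0 gives s² + 3.3s + 4.848 = 0.
So ω_n² = 4.848 ⇒ ω_n = 2.202 rad/s, and ζ = 3.3/(2ω_n) = 0.749.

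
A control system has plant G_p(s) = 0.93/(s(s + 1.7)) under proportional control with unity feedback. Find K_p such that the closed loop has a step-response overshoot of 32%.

From %OS = 100·exp(−πζ/√(1−ζ²)) = 32%, ζ = −ln(0.32)/√(π²+ln²(0.32)) = 0.341.
Characteristic equation s² + 1.7s + 0.93K_p = 0 gives ζ = 1.7/(2√(0.93K_p)).
Setting ζ = 0.341: √(0.93K_p) = 1.7/(2·0.341) = 2.493, so K_p = 6.215/0.93 = 6.68.

K_p = 6.68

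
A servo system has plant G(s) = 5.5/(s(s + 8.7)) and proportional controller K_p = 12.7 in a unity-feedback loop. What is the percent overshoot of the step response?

14.7%

Closed-loop characteristic equation: s² + 8.7s + 69.85 = 0, so ω_n = 8.358 rad/s and ζ = 8.7/(2·8.358) = 0.5205.
%OS = 100·exp(−πζ/√(1−ζ²)) = 100·exp(−π·0.5205/√0.7291) = 14.7%.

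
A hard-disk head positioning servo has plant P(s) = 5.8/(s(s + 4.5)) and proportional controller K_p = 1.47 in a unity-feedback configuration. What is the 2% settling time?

T_s ≈ 1.78 s

Closed-loop characteristic equation: s² + 4.5s + 8.526 = 0, so ω_n = 2.92 rad/s and ζ = 4.5/(2·2.92) = 0.7706.
2% settling time T_s ≈ 4/(ζω_n) = 4/2.25 = 1.78 s.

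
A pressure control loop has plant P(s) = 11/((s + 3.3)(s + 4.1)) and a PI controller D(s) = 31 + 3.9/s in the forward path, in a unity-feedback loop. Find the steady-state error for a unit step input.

The open loop D(s)P(s) has a pole at the origin (type 1), so the static position error constant is infinite and e_ss = 1/(1+∞) = 0.

0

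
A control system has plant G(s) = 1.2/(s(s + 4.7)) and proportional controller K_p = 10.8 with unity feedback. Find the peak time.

T_p = 1.15 s

From 1 + K_pG(s) = 0: s² + 4.7s + 12.96 = 0 ⇒ ω_n = 3.6, ζ = 0.6528.
Damped frequency ω_d = ω_n√(1−ζ²) = 2.727 rad/s, so peak time T_p = π/ω_d = 1.15 s.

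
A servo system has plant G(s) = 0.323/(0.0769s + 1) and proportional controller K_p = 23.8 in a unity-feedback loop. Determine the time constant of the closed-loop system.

τ = 0.00885 s

Closed loop: T(s) = K_p·G/(1+K_p·G) = 7.687/(0.0769s + 1 + 7.687), with pole at s = −(1 + 7.687)/0.0769 = −113.
Closed-loop time constant τ = 1/113 = 0.00885 s.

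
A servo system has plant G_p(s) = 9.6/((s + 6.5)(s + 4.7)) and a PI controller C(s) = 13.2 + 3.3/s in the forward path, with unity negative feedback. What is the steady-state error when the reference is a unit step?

0

The open loop C(s)G_p(s) has a pole at the origin (type 1), so the static position error constant is infinite and e_ss = 1/(1+∞) = 0.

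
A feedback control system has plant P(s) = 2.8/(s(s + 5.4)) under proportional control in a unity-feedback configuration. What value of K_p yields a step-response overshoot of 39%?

K_p = 31.6

From %OS = 100·exp(−πζ/√(1−ζ²)) = 39%, ζ = −ln(0.39)/√(π²+ln²(0.39)) = 0.2871.
Characteristic equation s² + 5.4s + 2.8K_p = 0 gives ζ = 5.4/(2√(2.8K_p)).
Setting ζ = 0.2871: √(2.8K_p) = 5.4/(2·0.2871) = 9.404, so K_p = 88.44/2.8 = 31.6.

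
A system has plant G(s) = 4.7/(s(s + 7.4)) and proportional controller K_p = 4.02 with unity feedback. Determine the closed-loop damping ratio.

ζ = 0.851

With unity feedback the closed-loop characteristic equation is s² + 7.4s + 4.02·4.7 = s² + 7.4s + 18.89 = 0.
So ω_n² = 18.89 ⇒ ω_n = 4.347 rad/s, and ζ = 7.4/(2ω_n) = 0.851.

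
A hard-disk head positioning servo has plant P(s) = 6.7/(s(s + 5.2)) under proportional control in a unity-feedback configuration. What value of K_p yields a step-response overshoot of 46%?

K_p = 17.5

From %OS = 100·exp(−πζ/√(1−ζ²)) = 46%, ζ = −ln(0.46)/√(π²+ln²(0.46)) = 0.24.
Characteristic equation s² + 5.2s + 6.7K_p = 0 gives ζ = 5.2/(2√(6.7K_p)).
Setting ζ = 0.24: √(6.7K_p) = 5.2/(2·0.24) = 10.84, so K_p = 117.4/6.7 = 17.5.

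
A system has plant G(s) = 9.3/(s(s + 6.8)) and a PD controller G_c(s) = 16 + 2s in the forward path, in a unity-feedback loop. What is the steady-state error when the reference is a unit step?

0

The open loop G_c(s)G(s) has a pole at the origin (type 1), so the static position error constant is infinite and e_ss = 1/(1+∞) = 0.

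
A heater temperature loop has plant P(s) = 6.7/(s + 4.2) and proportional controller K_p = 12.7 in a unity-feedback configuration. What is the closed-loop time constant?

Closed-loop transfer function: T(s) = K_p·P(s)/(1 + K_p·P(s)) = 85.09/(s + 4.2 + 85.09) = 85.09/(s + 89.29).
Time constant τ = 1/89.29 = 0.0112 s.

τ = 0.0112 s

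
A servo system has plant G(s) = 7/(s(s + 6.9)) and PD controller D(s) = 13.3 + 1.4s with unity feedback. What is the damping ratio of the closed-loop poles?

ζ = 0.865

Forward path: (13.3 + 1.4s)·7/(s(s+6.9)). The closed-loop characteristic equation is s² + (6.9 + 7·1.4)s + 7·13.3 = 0.
That is s² + 16.7s + 93.1 = 0, so ω_n = 9.649 rad/s and ζ = 16.7/(2·9.649) = 0.8654.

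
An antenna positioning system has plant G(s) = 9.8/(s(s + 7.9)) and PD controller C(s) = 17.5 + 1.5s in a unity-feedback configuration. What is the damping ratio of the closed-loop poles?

Forward path: (17.5 + 1.5s)·9.8/(s(s+7.9)). The closed-loop characteristic equation is s² + (7.9 + 9.8·1.5)s + 9.8·17.5 = 0.
That is s² + 22.6s + 171.5 = 0, so ω_n = 13.1 rad/s and ζ = 22.6/(2·13.1) = 0.8629.

ζ = 0.863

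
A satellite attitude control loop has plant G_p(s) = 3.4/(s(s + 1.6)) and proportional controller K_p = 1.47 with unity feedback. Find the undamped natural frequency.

ω_n = 2.24 rad/s

The closed-loop denominator is s(s+1.6) + 1.47·3.4 = s² + 1.6s + 4.998.
Matching s² + 2ζω_n s + ω_n²: ω_n = √4.998 = 2.236 rad/s and 2ζω_n = 1.6, so ζ = 1.6/(2·2.236) = 0.358.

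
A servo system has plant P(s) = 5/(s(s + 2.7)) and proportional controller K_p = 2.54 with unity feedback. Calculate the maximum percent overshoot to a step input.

From 1 + K_pP(s) = 0: s² + 2.7s + 12.7 = 0 ⇒ ω_n = 3.564, ζ = 0.3788.
%OS = 100·exp(−πζ/√(1−ζ²)) = 100·exp(−π·0.3788/√0.8565) = 27.6%.

27.6%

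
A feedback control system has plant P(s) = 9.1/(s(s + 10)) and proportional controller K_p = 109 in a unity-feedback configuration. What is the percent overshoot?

Closed-loop characteristic equation: s² + 10s + 991.9 = 0, so ω_n = 31.49 rad/s and ζ = 10/(2·31.49) = 0.1588.
%OS = 100·exp(−πζ/√(1−ζ²)) = 100·exp(−π·0.1588/√0.9748) = 60.3%.

60.3%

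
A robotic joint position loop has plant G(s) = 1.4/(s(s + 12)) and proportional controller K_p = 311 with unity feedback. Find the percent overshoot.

38.9%

The closed-loop denominator s² + 12s + 435.4 gives ω_n = √435.4 = 20.87 and ζ = 12/(2ω_n) = 0.2875.
%OS = 100·exp(−πζ/√(1−ζ²)) = 100·exp(−π·0.2875/√0.9173) = 38.9%.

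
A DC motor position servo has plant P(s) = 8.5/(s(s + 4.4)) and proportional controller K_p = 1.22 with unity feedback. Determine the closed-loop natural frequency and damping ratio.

The closed-loop denominator is s(s+4.4) + 1.22·8.5 = s² + 4.4s + 10.37.
Matching s² + 2ζω_n s + ω_n²: ω_n = √10.37 = 3.22 rad/s and 2ζω_n = 4.4, so ζ = 4.4/(2·3.22) = 0.683.

ω_n = 3.22 rad/s, ζ = 0.683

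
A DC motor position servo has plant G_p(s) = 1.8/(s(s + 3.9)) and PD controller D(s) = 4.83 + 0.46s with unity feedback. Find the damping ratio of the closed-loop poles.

ζ = 0.802

Forward path: (4.83 + 0.46s)·1.8/(s(s+3.9)). The closed-loop characteristic equation is s² + (3.9 + 1.8·0.46)s + 1.8·4.83 = 0.
That is s² + 4.728s + 8.694 = 0, so ω_n = 2.949 rad/s and ζ = 4.728/(2·2.949) = 0.8017.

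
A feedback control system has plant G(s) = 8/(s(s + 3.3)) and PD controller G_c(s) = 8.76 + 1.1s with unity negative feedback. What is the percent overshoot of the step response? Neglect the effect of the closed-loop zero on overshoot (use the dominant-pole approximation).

Forward path: (8.76 + 1.1s)·8/(s(s+3.3)). The closed-loop characteristic equation is s² + (3.3 + 8·1.1)s + 8·8.76 = 0.
That is s² + 12.1s + 70.08 = 0, so ω_n = 8.371 rad/s and ζ = 12.1/(2·8.371) = 0.7227.
%OS = 100·exp(−πζ/√(1−ζ²)) = 3.74%.

3.74%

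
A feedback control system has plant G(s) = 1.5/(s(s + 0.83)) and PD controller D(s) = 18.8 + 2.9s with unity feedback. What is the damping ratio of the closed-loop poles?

Forward path: (18.8 + 2.9s)·1.5/(s(s+0.83)). The closed-loop characteristic equation is s² + (0.83 + 1.5·2.9)s + 1.5·18.8 = 0.
That is s² + 5.18s + 28.2 = 0, so ω_n = 5.31 rad/s and ζ = 5.18/(2·5.31) = 0.4877.

ζ = 0.488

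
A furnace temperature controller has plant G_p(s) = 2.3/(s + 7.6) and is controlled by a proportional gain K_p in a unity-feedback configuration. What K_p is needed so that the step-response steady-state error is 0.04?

Steady-state error for a unit step on this type-0 loop is 1/(1 + K_p·G_p(0)).
G_p(0) = 0.3026. Require 1/(1 + K_p·0.3026) = 0.04, so 1 + 0.3026·K_p = 25.
K_p = (25 − 1)/0.3026 = 79.3.

K_p = 79.3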